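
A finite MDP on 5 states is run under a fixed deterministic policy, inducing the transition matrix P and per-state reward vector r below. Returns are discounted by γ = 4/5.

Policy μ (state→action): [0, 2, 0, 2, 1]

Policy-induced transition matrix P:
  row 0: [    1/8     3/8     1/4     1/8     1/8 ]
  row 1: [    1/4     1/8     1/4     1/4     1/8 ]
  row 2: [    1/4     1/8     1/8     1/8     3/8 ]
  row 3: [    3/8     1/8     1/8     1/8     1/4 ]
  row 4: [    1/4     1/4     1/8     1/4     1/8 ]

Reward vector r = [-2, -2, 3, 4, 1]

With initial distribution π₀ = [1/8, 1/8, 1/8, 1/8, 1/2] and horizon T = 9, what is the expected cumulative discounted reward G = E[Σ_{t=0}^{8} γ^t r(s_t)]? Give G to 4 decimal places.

G = 2.6369

t=0: π = [0.1250, 0.1250, 0.1250, 0.1250, 0.5000], E[r] = 0.8750, γ^t·E[r] = 0.875000, running G = 0.875000
t=1: π = [0.2500, 0.2188, 0.1563, 0.2031, 0.1719], E[r] = 0.5156, γ^t·E[r] = 0.412500, running G = 1.287500
t=2: π = [0.2441, 0.2090, 0.1836, 0.1738, 0.1895], E[r] = 0.5293, γ^t·E[r] = 0.338750, running G = 1.626250
t=3: π = [0.2412, 0.2097, 0.1816, 0.1748, 0.1926], E[r] = 0.5349, γ^t·E[r] = 0.273875, running G = 1.900125
t=4: π = [0.2417, 0.2094, 0.1814, 0.1753, 0.1923], E[r] = 0.5354, γ^t·E[r] = 0.219288, running G = 2.119413
t=5: π = [0.2417, 0.2095, 0.1814, 0.1752, 0.1923], E[r] = 0.5349, γ^t·E[r] = 0.175281, running G = 2.294694
t=6: π = [0.2417, 0.2095, 0.1814, 0.1752, 0.1922], E[r] = 0.5350, γ^t·E[r] = 0.140246, running G = 2.434940
t=7: π = [0.2417, 0.2095, 0.1814, 0.1752, 0.1923], E[r] = 0.5350, γ^t·E[r] = 0.112196, running G = 2.547136
t=8: π = [0.2417, 0.2095, 0.1814, 0.1752, 0.1922], E[r] = 0.5350, γ^t·E[r] = 0.089757, running G = 2.636893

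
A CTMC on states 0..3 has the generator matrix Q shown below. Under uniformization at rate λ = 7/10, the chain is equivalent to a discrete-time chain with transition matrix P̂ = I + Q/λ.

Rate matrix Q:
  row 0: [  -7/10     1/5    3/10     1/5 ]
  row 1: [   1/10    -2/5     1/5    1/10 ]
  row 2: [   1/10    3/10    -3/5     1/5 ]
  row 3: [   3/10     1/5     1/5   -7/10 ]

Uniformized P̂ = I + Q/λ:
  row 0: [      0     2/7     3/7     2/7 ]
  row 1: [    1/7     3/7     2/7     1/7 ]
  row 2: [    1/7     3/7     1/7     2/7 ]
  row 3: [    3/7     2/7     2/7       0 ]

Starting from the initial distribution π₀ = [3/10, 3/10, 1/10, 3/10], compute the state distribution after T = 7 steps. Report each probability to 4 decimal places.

t=0: π = [0.3000, 0.3000, 0.1000, 0.3000]
t=1: π = [0.1857, 0.3429, 0.3143, 0.1571]
t=2: π = [0.1612, 0.3796, 0.2673, 0.1918]
t=3: π = [0.1746, 0.3781, 0.2706, 0.1767]
t=4: π = [0.1684, 0.3784, 0.2720, 0.1812]
t=5: π = [0.1706, 0.3786, 0.2709, 0.1799]
t=6: π = [0.1699, 0.3785, 0.2714, 0.1802]
t=7: π = [0.1701, 0.3786, 0.2712, 0.1801]

π = [0.1701, 0.3786, 0.2712, 0.1801]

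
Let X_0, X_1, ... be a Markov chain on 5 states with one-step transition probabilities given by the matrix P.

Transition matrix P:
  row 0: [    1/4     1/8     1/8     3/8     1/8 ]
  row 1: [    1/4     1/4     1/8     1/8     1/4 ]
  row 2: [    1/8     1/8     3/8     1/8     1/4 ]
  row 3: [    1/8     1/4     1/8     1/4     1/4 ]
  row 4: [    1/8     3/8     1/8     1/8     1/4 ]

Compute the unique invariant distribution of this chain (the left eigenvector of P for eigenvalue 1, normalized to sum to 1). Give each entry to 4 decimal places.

π = [0.1765, 0.2356, 0.1667, 0.1933, 0.2279]

Balance equations π_j = Σ_i π_i·P[i][j]:
  π_0 = 1/4·π_0 + 1/4·π_1 + 1/8·π_2 + 1/8·π_3 + 1/8·π_4
  π_1 = 1/8·π_0 + 1/4·π_1 + 1/8·π_2 + 1/4·π_3 + 3/8·π_4
  π_2 = 1/8·π_0 + 1/8·π_1 + 3/8·π_2 + 1/8·π_3 + 1/8·π_4
  π_3 = 3/8·π_0 + 1/8·π_1 + 1/8·π_2 + 1/4·π_3 + 1/8·π_4
  normalize: π_0 + π_1 + π_2 + π_3 + π_4 = 1
Solving the linear system gives exactly π = [242/1371, 323/1371, 1/6, 265/1371, 625/2742].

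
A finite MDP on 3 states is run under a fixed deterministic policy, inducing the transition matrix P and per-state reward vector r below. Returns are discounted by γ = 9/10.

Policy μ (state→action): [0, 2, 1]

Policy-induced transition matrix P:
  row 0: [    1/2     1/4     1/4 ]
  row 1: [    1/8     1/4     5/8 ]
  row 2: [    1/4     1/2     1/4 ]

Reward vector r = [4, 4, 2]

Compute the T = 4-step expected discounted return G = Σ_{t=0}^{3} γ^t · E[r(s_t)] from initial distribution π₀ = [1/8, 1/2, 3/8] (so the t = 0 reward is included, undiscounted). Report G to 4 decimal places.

t=0: π = [0.1250, 0.5000, 0.3750], E[r] = 3.2500, γ^t·E[r] = 3.250000, running G = 3.250000
t=1: π = [0.2188, 0.3438, 0.4375], E[r] = 3.1250, γ^t·E[r] = 2.812500, running G = 6.062500
t=2: π = [0.2617, 0.3594, 0.3789], E[r] = 3.2422, γ^t·E[r] = 2.626172, running G = 8.688672
t=3: π = [0.2705, 0.3447, 0.3848], E[r] = 3.2305, γ^t·E[r] = 2.355012, running G = 11.043684

G = 11.0437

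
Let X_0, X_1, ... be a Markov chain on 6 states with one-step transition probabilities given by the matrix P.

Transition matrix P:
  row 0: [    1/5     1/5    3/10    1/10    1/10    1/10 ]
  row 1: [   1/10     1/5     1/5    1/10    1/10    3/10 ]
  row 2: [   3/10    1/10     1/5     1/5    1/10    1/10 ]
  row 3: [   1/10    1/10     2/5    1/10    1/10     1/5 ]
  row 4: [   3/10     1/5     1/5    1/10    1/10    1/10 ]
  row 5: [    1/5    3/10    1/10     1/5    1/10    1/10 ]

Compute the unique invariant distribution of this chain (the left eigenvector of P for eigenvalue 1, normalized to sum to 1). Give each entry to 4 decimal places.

π = [0.2017, 0.1778, 0.2329, 0.1382, 0.1000, 0.1494]

Balance equations π_j = Σ_i π_i·P[i][j]:
  π_0 = 1/5·π_0 + 1/10·π_1 + 3/10·π_2 + 1/10·π_3 + 3/10·π_4 + 1/5·π_5
  π_1 = 1/5·π_0 + 1/5·π_1 + 1/10·π_2 + 1/10·π_3 + 1/5·π_4 + 3/10·π_5
  π_2 = 3/10·π_0 + 1/5·π_1 + 1/5·π_2 + 2/5·π_3 + 1/5·π_4 + 1/10·π_5
  π_3 = 1/10·π_0 + 1/10·π_1 + 1/5·π_2 + 1/10·π_3 + 1/10·π_4 + 1/5·π_5
  π_4 = 1/10·π_0 + 1/10·π_1 + 1/10·π_2 + 1/10·π_3 + 1/10·π_4 + 1/10·π_5
  normalize: π_0 + π_1 + π_2 + π_3 + π_4 + π_5 = 1
Solving the linear system gives exactly π = [1319/6540, 1163/6540, 1523/6540, 226/1635, 1/10, 977/6540].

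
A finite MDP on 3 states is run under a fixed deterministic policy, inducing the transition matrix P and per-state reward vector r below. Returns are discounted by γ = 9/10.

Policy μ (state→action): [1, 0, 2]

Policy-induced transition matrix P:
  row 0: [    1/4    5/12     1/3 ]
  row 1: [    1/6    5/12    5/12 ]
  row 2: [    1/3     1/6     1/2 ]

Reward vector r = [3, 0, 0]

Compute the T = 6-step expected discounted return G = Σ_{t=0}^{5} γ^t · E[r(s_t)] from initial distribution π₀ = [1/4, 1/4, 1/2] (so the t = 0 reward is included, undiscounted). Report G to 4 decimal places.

t=0: π = [0.2500, 0.2500, 0.5000], E[r] = 0.7500, γ^t·E[r] = 0.750000, running G = 0.750000
t=1: π = [0.2708, 0.2917, 0.4375], E[r] = 0.8125, γ^t·E[r] = 0.731250, running G = 1.481250
t=2: π = [0.2622, 0.3073, 0.4306], E[r] = 0.7865, γ^t·E[r] = 0.637031, running G = 2.118281
t=3: π = [0.2603, 0.3090, 0.4307], E[r] = 0.7808, γ^t·E[r] = 0.569215, running G = 2.687496
t=4: π = [0.2601, 0.3090, 0.4309], E[r] = 0.7804, γ^t·E[r] = 0.512032, running G = 3.199528
t=5: π = [0.2602, 0.3089, 0.4309], E[r] = 0.7805, γ^t·E[r] = 0.460859, running G = 3.660388

G = 3.6604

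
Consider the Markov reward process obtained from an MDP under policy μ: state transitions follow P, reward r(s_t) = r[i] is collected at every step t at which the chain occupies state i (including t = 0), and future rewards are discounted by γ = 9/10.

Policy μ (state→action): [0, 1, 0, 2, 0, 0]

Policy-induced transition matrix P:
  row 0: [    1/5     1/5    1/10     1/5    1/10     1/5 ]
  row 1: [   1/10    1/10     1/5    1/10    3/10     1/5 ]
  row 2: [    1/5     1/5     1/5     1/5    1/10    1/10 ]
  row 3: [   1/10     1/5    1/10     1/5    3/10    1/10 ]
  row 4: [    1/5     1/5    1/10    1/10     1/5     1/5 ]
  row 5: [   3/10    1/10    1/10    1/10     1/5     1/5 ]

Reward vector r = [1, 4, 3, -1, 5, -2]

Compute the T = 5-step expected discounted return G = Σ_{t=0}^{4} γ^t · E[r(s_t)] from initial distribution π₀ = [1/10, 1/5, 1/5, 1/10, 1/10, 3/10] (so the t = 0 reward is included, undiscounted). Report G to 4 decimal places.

t=0: π = [0.1000, 0.2000, 0.2000, 0.1000, 0.1000, 0.3000], E[r] = 1.3000, γ^t·E[r] = 1.300000, running G = 1.300000
t=1: π = [0.2000, 0.1500, 0.1400, 0.1400, 0.2000, 0.1700], E[r] = 1.7400, γ^t·E[r] = 1.566000, running G = 2.866000
t=2: π = [0.1880, 0.1680, 0.1290, 0.1480, 0.1950, 0.1720], E[r] = 1.7300, γ^t·E[r] = 1.401300, running G = 4.267300
t=3: π = [0.1856, 0.1660, 0.1297, 0.1465, 0.1999, 0.1723], E[r] = 1.7471, γ^t·E[r] = 1.273636, running G = 5.540936
t=4: π = [0.1860, 0.1662, 0.1296, 0.1462, 0.1997, 0.1724], E[r] = 1.7470, γ^t·E[r] = 1.146226, running G = 6.687162

G = 6.6872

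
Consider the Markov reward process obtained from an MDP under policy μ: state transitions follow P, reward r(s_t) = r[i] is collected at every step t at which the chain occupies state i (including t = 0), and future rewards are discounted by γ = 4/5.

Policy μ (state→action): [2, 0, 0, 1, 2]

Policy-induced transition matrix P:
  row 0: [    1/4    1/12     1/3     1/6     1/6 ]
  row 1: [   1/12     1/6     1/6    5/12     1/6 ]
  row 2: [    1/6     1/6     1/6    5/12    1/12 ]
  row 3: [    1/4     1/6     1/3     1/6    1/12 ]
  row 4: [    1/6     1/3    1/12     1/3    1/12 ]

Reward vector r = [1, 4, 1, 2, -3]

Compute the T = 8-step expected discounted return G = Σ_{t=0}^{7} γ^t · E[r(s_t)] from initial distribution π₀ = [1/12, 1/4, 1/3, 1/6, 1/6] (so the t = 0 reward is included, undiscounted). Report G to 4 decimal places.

t=0: π = [0.0833, 0.2500, 0.3333, 0.1667, 0.1667], E[r] = 1.2500, γ^t·E[r] = 1.250000, running G = 1.250000
t=1: π = [0.1667, 0.1875, 0.1944, 0.3403, 0.1111], E[r] = 1.4583, γ^t·E[r] = 1.166667, running G = 2.416667
t=2: π = [0.1933, 0.1713, 0.2419, 0.2807, 0.1128], E[r] = 1.3432, γ^t·E[r] = 0.859630, running G = 3.276296
t=3: π = [0.1919, 0.1694, 0.2363, 0.2888, 0.1137], E[r] = 1.3420, γ^t·E[r] = 0.687111, running G = 3.963407
t=4: π = [0.1926, 0.1696, 0.2373, 0.2870, 0.1134], E[r] = 1.3422, γ^t·E[r] = 0.549748, running G = 4.513156
t=5: π = [0.1925, 0.1695, 0.2372, 0.2873, 0.1135], E[r] = 1.3418, γ^t·E[r] = 0.439679, running G = 4.952834
t=6: π = [0.1925, 0.1695, 0.2372, 0.2873, 0.1135], E[r] = 1.3419, γ^t·E[r] = 0.351766, running G = 5.304601
t=7: π = [0.1925, 0.1695, 0.2372, 0.2873, 0.1135], E[r] = 1.3419, γ^t·E[r] = 0.281409, running G = 5.586009

G = 5.5860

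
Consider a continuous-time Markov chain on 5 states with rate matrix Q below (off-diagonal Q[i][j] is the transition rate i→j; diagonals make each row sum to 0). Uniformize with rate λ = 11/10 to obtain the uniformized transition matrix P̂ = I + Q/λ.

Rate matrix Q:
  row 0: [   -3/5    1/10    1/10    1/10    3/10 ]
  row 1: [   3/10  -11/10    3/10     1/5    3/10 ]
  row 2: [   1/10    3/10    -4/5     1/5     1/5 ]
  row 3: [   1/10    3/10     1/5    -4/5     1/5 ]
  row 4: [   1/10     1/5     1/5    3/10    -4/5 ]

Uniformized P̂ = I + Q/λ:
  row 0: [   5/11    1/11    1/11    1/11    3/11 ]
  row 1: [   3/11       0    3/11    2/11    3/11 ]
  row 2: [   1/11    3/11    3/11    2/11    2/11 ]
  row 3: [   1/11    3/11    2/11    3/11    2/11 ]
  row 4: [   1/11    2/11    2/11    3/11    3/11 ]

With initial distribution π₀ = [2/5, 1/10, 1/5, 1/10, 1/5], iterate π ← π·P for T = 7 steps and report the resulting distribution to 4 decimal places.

t=0: π = [0.4000, 0.1000, 0.2000, 0.1000, 0.2000]
t=1: π = [0.2545, 0.1545, 0.1727, 0.1727, 0.2455]
t=2: π = [0.2116, 0.1620, 0.1884, 0.1967, 0.2413]
t=3: π = [0.1973, 0.1681, 0.1944, 0.2024, 0.2377]
t=4: π = [0.1932, 0.1694, 0.1968, 0.2039, 0.2367]
t=5: π = [0.1920, 0.1699, 0.1975, 0.2043, 0.2363]
t=6: π = [0.1916, 0.1700, 0.1978, 0.2044, 0.2362]
t=7: π = [0.1915, 0.1701, 0.1978, 0.2045, 0.2362]

π = [0.1915, 0.1701, 0.1978, 0.2045, 0.2362]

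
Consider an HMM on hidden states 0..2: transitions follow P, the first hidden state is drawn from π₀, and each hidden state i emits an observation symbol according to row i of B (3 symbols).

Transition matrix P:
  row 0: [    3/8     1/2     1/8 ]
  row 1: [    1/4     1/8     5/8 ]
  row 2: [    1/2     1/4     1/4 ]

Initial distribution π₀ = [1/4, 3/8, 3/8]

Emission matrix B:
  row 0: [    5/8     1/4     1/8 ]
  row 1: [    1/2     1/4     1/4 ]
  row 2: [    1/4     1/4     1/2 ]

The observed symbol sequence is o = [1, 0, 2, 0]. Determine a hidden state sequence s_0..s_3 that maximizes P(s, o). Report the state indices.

t=0: δ = [6.250e-02, 9.375e-02, 9.375e-02]  (obs o_0=1)
t=1: δ = [2.930e-02, 1.562e-02, 1.465e-02]  ψ = [2, 0, 1]  (obs o_1=0)
t=2: δ = [1.373e-03, 3.662e-03, 4.883e-03]  ψ = [0, 0, 1]  (obs o_2=2)
t=3: δ = [1.526e-03, 6.104e-04, 5.722e-04]  ψ = [2, 2, 1]  (obs o_3=0)
backtrack: best end state = 0; path = [0, 1, 2, 0]

path = [0, 1, 2, 0]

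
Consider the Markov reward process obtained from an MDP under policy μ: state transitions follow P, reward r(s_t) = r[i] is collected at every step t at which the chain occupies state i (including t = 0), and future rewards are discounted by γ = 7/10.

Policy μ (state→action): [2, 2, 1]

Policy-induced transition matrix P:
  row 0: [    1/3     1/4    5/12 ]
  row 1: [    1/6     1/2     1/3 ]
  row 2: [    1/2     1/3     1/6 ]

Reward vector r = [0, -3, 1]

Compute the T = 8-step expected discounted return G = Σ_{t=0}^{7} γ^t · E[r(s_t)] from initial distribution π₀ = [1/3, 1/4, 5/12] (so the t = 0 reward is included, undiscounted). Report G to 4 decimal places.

G = -1.9890

t=0: π = [0.3333, 0.2500, 0.4167], E[r] = -0.3333, γ^t·E[r] = -0.333333, running G = -0.333333
t=1: π = [0.3611, 0.3472, 0.2917], E[r] = -0.7500, γ^t·E[r] = -0.525000, running G = -0.858333
t=2: π = [0.3241, 0.3611, 0.3148], E[r] = -0.7685, γ^t·E[r] = -0.376574, running G = -1.234907
t=3: π = [0.3256, 0.3665, 0.3079], E[r] = -0.7917, γ^t·E[r] = -0.271542, running G = -1.506449
t=4: π = [0.3236, 0.3673, 0.3092], E[r] = -0.7927, γ^t·E[r] = -0.190326, running G = -1.696775
t=5: π = [0.3236, 0.3676, 0.3088], E[r] = -0.7940, γ^t·E[r] = -0.133444, running G = -1.830220
t=6: π = [0.3235, 0.3676, 0.3088], E[r] = -0.7940, γ^t·E[r] = -0.093418, running G = -1.923638
t=7: π = [0.3235, 0.3676, 0.3088], E[r] = -0.7941, γ^t·E[r] = -0.065398, running G = -1.989036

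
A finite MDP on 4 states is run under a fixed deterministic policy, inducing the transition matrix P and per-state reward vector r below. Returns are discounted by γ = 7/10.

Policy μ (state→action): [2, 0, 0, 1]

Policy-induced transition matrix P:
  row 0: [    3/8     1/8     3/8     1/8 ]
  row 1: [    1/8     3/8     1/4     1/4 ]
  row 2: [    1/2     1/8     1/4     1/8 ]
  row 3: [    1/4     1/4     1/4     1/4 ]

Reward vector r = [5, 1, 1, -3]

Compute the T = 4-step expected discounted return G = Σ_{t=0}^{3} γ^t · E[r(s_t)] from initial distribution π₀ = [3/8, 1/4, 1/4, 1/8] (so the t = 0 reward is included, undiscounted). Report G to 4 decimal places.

G = 4.5322

t=0: π = [0.3750, 0.2500, 0.2500, 0.1250], E[r] = 2.0000, γ^t·E[r] = 2.000000, running G = 2.000000
t=1: π = [0.3281, 0.2031, 0.2969, 0.1719], E[r] = 1.6250, γ^t·E[r] = 1.137500, running G = 3.137500
t=2: π = [0.3398, 0.1973, 0.2910, 0.1719], E[r] = 1.6719, γ^t·E[r] = 0.819219, running G = 3.956719
t=3: π = [0.3406, 0.1958, 0.2925, 0.1711], E[r] = 1.6777, γ^t·E[r] = 0.575463, running G = 4.532182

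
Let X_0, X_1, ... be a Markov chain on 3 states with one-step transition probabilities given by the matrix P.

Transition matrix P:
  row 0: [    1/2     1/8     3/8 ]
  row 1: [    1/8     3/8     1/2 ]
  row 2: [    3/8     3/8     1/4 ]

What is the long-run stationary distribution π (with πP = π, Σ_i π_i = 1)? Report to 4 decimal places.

π = [0.3462, 0.2885, 0.3654]

Balance equations π_j = Σ_i π_i·P[i][j]:
  π_0 = 1/2·π_0 + 1/8·π_1 + 3/8·π_2
  π_1 = 1/8·π_0 + 3/8·π_1 + 3/8·π_2
  normalize: π_0 + π_1 + π_2 = 1
Solving the linear system gives exactly π = [9/26, 15/52, 19/52].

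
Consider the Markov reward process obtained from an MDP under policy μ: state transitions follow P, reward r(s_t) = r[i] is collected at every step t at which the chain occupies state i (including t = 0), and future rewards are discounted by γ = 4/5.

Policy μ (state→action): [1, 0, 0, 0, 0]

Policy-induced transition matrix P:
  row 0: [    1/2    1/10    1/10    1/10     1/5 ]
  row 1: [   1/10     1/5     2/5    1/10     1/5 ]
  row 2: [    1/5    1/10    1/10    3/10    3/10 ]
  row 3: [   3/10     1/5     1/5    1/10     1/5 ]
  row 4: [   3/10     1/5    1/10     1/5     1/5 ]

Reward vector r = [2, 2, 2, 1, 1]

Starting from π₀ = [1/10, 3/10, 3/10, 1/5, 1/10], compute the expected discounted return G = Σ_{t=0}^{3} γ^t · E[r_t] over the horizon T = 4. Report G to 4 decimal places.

t=0: π = [0.1000, 0.3000, 0.3000, 0.2000, 0.1000], E[r] = 1.7000, γ^t·E[r] = 1.700000, running G = 1.700000
t=1: π = [0.2300, 0.1600, 0.2100, 0.1700, 0.2300], E[r] = 1.6000, γ^t·E[r] = 1.280000, running G = 2.980000
t=2: π = [0.2930, 0.1560, 0.1650, 0.1650, 0.2210], E[r] = 1.6140, γ^t·E[r] = 1.032960, running G = 4.012960
t=3: π = [0.3109, 0.1542, 0.1633, 0.1551, 0.2165], E[r] = 1.6284, γ^t·E[r] = 0.833741, running G = 4.846701

G = 4.8467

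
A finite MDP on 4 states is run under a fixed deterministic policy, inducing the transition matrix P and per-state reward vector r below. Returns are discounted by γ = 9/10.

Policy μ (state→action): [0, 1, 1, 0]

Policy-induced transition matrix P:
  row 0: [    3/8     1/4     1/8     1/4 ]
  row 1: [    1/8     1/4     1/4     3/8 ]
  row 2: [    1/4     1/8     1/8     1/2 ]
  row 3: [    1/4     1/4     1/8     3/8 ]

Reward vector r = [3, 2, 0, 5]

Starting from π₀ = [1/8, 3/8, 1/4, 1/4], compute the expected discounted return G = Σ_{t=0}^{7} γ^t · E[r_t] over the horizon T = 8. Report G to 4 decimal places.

t=0: π = [0.1250, 0.3750, 0.2500, 0.2500], E[r] = 2.3750, γ^t·E[r] = 2.375000, running G = 2.375000
t=1: π = [0.2188, 0.2188, 0.1719, 0.3906], E[r] = 3.0469, γ^t·E[r] = 2.742188, running G = 5.117188
t=2: π = [0.2500, 0.2285, 0.1523, 0.3691], E[r] = 3.0527, γ^t·E[r] = 2.472715, running G = 7.589902
t=3: π = [0.2527, 0.2310, 0.1536, 0.3628], E[r] = 3.0339, γ^t·E[r] = 2.211739, running G = 9.801641
t=4: π = [0.2527, 0.2308, 0.1539, 0.3626], E[r] = 3.0328, γ^t·E[r] = 1.989824, running G = 11.791466
t=5: π = [0.2527, 0.2308, 0.1539, 0.3626], E[r] = 3.0330, γ^t·E[r] = 1.790939, running G = 13.582404
t=6: π = [0.2527, 0.2308, 0.1538, 0.3626], E[r] = 3.0330, γ^t·E[r] = 1.611846, running G = 15.194250
t=7: π = [0.2527, 0.2308, 0.1538, 0.3626], E[r] = 3.0330, γ^t·E[r] = 1.450659, running G = 16.644909

G = 16.6449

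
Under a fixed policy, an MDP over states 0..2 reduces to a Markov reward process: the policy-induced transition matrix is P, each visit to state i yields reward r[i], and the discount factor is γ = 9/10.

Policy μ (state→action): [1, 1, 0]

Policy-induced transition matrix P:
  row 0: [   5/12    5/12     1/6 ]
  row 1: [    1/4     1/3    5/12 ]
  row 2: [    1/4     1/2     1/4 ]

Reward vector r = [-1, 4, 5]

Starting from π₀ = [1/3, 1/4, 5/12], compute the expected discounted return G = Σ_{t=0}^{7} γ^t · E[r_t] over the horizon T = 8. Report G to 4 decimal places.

t=0: π = [0.3333, 0.2500, 0.4167], E[r] = 2.7500, γ^t·E[r] = 2.750000, running G = 2.750000
t=1: π = [0.3056, 0.4306, 0.2639], E[r] = 2.7361, γ^t·E[r] = 2.462500, running G = 5.212500
t=2: π = [0.3009, 0.4028, 0.2963], E[r] = 2.7917, γ^t·E[r] = 2.261250, running G = 7.473750
t=3: π = [0.3002, 0.4078, 0.2921], E[r] = 2.7913, γ^t·E[r] = 2.034844, running G = 9.508594
t=4: π = [0.3000, 0.4070, 0.2930], E[r] = 2.7928, γ^t·E[r] = 1.832372, running G = 11.340966
t=5: π = [0.3000, 0.4072, 0.2928], E[r] = 2.7928, γ^t·E[r] = 1.649128, running G = 12.990094
t=6: π = [0.3000, 0.4071, 0.2929], E[r] = 2.7929, γ^t·E[r] = 1.484238, running G = 14.474332
t=7: π = [0.3000, 0.4071, 0.2929], E[r] = 2.7929, γ^t·E[r] = 1.335814, running G = 15.810147

G = 15.8101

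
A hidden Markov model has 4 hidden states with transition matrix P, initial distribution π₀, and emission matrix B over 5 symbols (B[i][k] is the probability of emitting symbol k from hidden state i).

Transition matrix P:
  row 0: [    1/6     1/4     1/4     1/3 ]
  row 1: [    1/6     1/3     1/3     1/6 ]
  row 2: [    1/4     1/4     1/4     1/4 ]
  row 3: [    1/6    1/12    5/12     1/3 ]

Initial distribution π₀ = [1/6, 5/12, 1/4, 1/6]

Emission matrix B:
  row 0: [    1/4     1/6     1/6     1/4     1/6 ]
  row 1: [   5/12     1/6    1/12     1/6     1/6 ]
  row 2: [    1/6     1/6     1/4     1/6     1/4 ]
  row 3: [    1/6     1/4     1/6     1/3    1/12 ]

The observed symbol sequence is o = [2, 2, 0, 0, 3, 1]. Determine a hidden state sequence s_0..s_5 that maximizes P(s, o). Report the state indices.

t=0: δ = [2.778e-02, 3.472e-02, 6.250e-02, 2.778e-02]  (obs o_0=2)
t=1: δ = [2.604e-03, 1.302e-03, 3.906e-03, 2.604e-03]  ψ = [2, 2, 2, 2]  (obs o_1=2)
t=2: δ = [2.441e-04, 4.069e-04, 1.808e-04, 1.628e-04]  ψ = [2, 2, 3, 2]  (obs o_2=0)
t=3: δ = [1.695e-05, 5.651e-05, 2.261e-05, 1.356e-05]  ψ = [1, 1, 1, 0]  (obs o_3=0)
t=4: δ = [2.355e-06, 3.140e-06, 3.140e-06, 3.140e-06]  ψ = [1, 1, 1, 1]  (obs o_4=3)
t=5: δ = [1.308e-07, 1.744e-07, 2.180e-07, 2.616e-07]  ψ = [2, 1, 3, 3]  (obs o_5=1)
backtrack: best end state = 3; path = [2, 2, 1, 1, 3, 3]

path = [2, 2, 1, 1, 3, 3]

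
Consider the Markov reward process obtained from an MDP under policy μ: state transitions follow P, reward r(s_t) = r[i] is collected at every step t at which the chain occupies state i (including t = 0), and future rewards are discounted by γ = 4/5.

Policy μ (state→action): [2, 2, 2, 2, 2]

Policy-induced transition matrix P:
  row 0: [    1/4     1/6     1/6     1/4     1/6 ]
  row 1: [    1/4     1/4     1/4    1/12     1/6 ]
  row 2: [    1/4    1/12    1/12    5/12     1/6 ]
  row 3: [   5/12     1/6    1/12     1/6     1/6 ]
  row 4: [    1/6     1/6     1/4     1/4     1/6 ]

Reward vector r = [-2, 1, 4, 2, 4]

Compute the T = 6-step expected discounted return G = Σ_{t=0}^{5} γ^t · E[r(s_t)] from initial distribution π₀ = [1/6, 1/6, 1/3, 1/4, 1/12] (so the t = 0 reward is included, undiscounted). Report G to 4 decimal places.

G = 5.6734

t=0: π = [0.1667, 0.1667, 0.3333, 0.2500, 0.0833], E[r] = 2.0000, γ^t·E[r] = 2.000000, running G = 2.000000
t=1: π = [0.2847, 0.1528, 0.1389, 0.2569, 0.1667], E[r] = 1.3194, γ^t·E[r] = 1.055556, running G = 3.055556
t=2: π = [0.2789, 0.1678, 0.1603, 0.2263, 0.1667], E[r] = 1.3704, γ^t·E[r] = 0.877037, running G = 3.932593
t=3: π = [0.2738, 0.1673, 0.1623, 0.2299, 0.1667], E[r] = 1.3954, γ^t·E[r] = 0.714444, running G = 4.647037
t=4: π = [0.2744, 0.1671, 0.1618, 0.2300, 0.1667], E[r] = 1.3922, γ^t·E[r] = 0.570234, running G = 5.217271
t=5: π = [0.2744, 0.1671, 0.1618, 0.2300, 0.1667], E[r] = 1.3921, γ^t·E[r] = 0.456161, running G = 5.673432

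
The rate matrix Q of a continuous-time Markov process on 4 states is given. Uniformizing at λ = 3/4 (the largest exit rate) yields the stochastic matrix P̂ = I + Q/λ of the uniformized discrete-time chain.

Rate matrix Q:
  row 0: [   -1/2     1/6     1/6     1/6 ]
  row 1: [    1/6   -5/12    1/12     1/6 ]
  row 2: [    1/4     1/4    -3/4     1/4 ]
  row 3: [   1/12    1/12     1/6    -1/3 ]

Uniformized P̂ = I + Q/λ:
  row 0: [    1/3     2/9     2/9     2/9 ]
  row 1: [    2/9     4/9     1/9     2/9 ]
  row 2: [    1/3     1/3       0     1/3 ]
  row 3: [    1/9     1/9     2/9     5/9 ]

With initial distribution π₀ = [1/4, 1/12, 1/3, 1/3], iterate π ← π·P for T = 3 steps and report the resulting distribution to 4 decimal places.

t=0: π = [0.2500, 0.0833, 0.3333, 0.3333]
t=1: π = [0.2500, 0.2407, 0.1389, 0.3704]
t=2: π = [0.2243, 0.2500, 0.1646, 0.3611]
t=3: π = [0.2253, 0.2559, 0.1579, 0.3609]

π = [0.2253, 0.2559, 0.1579, 0.3609]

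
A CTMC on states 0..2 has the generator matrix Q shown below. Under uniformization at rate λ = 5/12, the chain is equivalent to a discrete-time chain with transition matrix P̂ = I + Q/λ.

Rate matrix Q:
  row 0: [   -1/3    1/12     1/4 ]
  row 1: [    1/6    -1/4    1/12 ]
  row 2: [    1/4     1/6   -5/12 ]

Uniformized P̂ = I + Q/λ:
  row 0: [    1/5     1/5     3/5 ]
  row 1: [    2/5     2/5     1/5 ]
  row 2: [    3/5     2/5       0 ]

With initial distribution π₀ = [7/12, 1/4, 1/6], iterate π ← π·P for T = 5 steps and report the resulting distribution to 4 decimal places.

π = [0.3785, 0.3219, 0.2995]

t=0: π = [0.5833, 0.2500, 0.1667]
t=1: π = [0.3167, 0.2833, 0.4000]
t=2: π = [0.4167, 0.3367, 0.2467]
t=3: π = [0.3660, 0.3167, 0.3173]
t=4: π = [0.3903, 0.3268, 0.2829]
t=5: π = [0.3785, 0.3219, 0.2995]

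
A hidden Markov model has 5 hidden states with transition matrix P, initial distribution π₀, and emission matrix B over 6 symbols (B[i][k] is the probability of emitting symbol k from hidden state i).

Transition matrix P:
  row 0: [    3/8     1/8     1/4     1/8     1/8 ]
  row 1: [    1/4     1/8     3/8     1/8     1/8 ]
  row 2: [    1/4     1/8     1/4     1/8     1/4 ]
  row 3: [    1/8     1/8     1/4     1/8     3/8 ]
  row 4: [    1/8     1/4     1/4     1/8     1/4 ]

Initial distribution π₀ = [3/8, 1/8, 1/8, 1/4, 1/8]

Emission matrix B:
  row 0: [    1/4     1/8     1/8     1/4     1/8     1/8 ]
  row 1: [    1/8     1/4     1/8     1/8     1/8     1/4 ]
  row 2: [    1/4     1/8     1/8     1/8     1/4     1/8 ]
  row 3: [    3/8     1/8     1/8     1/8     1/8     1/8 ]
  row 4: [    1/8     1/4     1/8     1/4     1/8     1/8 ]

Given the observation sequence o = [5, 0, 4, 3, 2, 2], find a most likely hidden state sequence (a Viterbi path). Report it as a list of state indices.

t=0: δ = [4.688e-02, 3.125e-02, 1.562e-02, 3.125e-02, 1.562e-02]  (obs o_0=5)
t=1: δ = [4.395e-03, 7.324e-04, 2.930e-03, 2.197e-03, 1.465e-03]  ψ = [0, 0, 0, 0, 3]  (obs o_1=0)
t=2: δ = [2.060e-04, 6.866e-05, 2.747e-04, 6.866e-05, 1.030e-04]  ψ = [0, 0, 0, 0, 3]  (obs o_2=4)
t=3: δ = [1.931e-05, 4.292e-06, 8.583e-06, 4.292e-06, 1.717e-05]  ψ = [0, 2, 2, 2, 2]  (obs o_3=3)
t=4: δ = [9.052e-07, 5.364e-07, 6.035e-07, 3.017e-07, 5.364e-07]  ψ = [0, 4, 0, 0, 4]  (obs o_4=2)
t=5: δ = [4.243e-08, 1.676e-08, 2.829e-08, 1.414e-08, 1.886e-08]  ψ = [0, 4, 0, 0, 2]  (obs o_5=2)
backtrack: best end state = 0; path = [0, 0, 0, 0, 0, 0]

path = [0, 0, 0, 0, 0, 0]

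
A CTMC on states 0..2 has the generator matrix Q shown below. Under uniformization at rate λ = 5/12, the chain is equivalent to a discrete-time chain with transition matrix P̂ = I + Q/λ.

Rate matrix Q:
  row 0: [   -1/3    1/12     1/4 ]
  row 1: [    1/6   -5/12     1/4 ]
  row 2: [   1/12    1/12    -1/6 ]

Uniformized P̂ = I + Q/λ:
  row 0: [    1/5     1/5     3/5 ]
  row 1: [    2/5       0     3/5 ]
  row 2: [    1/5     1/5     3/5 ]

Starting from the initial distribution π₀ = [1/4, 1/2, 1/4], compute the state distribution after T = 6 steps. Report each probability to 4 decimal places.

π = [0.2333, 0.1667, 0.6000]

t=0: π = [0.2500, 0.5000, 0.2500]
t=1: π = [0.3000, 0.1000, 0.6000]
t=2: π = [0.2200, 0.1800, 0.6000]
t=3: π = [0.2360, 0.1640, 0.6000]
t=4: π = [0.2328, 0.1672, 0.6000]
t=5: π = [0.2334, 0.1666, 0.6000]
t=6: π = [0.2333, 0.1667, 0.6000]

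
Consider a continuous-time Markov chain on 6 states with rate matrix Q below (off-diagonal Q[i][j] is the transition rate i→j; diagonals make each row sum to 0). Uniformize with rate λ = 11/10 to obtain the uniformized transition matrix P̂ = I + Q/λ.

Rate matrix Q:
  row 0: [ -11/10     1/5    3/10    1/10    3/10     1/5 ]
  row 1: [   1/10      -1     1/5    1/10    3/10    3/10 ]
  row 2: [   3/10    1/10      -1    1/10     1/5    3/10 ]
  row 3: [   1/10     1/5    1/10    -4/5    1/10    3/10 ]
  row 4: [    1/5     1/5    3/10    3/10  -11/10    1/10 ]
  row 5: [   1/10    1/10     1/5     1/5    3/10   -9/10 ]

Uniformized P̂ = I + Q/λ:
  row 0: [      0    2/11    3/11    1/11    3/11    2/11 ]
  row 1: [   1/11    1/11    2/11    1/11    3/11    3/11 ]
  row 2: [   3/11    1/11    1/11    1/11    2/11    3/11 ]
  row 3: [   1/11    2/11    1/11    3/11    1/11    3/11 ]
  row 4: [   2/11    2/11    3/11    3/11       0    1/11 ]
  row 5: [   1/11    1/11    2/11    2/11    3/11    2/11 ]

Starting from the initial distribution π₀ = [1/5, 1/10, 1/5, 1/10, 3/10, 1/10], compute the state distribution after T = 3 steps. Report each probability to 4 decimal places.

t=0: π = [0.2000, 0.1000, 0.2000, 0.1000, 0.3000, 0.1000]
t=1: π = [0.1364, 0.1455, 0.2000, 0.1727, 0.1545, 0.1909]
t=2: π = [0.1289, 0.1331, 0.1744, 0.1678, 0.1810, 0.2149]
t=3: π = [0.1273, 0.1343, 0.1789, 0.1739, 0.1770, 0.2086]

π = [0.1273, 0.1343, 0.1789, 0.1739, 0.1770, 0.2086]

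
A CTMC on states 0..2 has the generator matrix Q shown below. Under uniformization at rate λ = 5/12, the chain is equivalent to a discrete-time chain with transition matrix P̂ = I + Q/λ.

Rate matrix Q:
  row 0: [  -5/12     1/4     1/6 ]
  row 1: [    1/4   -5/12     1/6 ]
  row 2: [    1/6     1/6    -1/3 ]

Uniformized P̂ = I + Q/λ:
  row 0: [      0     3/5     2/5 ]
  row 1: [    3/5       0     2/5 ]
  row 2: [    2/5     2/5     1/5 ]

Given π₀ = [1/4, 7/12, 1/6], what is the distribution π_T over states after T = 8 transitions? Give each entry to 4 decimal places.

π = [0.3305, 0.3361, 0.3333]

t=0: π = [0.2500, 0.5833, 0.1667]
t=1: π = [0.4167, 0.2167, 0.3667]
t=2: π = [0.2767, 0.3967, 0.3267]
t=3: π = [0.3687, 0.2967, 0.3347]
t=4: π = [0.3119, 0.3551, 0.3331]
t=5: π = [0.3463, 0.3203, 0.3334]
t=6: π = [0.3256, 0.3411, 0.3333]
t=7: π = [0.3380, 0.3287, 0.3333]
t=8: π = [0.3305, 0.3361, 0.3333]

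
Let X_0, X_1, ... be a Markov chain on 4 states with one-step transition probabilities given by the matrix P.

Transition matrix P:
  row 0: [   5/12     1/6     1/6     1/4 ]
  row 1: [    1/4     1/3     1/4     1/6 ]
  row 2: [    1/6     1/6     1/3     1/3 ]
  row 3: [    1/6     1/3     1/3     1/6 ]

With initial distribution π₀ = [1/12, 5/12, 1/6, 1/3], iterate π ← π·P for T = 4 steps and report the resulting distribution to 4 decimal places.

π = [0.2495, 0.2466, 0.2713, 0.2327]

t=0: π = [0.0833, 0.4167, 0.1667, 0.3333]
t=1: π = [0.2222, 0.2917, 0.2847, 0.2014]
t=2: π = [0.2465, 0.2488, 0.2720, 0.2326]
t=3: π = [0.2490, 0.2469, 0.2715, 0.2325]
t=4: π = [0.2495, 0.2466, 0.2713, 0.2327]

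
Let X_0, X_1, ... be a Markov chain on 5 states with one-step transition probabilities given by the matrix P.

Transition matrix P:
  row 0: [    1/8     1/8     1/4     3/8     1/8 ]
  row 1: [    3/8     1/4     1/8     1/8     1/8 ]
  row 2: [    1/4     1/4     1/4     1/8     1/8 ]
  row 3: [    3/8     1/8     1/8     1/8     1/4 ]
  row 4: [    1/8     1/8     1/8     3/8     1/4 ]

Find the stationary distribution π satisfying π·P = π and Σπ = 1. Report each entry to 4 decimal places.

π = [0.2470, 0.1683, 0.1781, 0.2307, 0.1758]

Balance equations π_j = Σ_i π_i·P[i][j]:
  π_0 = 1/8·π_0 + 3/8·π_1 + 1/4·π_2 + 3/8·π_3 + 1/8·π_4
  π_1 = 1/8·π_0 + 1/4·π_1 + 1/4·π_2 + 1/8·π_3 + 1/8·π_4
  π_2 = 1/4·π_0 + 1/8·π_1 + 1/4·π_2 + 1/8·π_3 + 1/8·π_4
  π_3 = 3/8·π_0 + 1/8·π_1 + 1/8·π_2 + 1/8·π_3 + 3/8·π_4
  normalize: π_0 + π_1 + π_2 + π_3 + π_4 = 1
Solving the linear system gives exactly π = [477/1931, 325/1931, 344/1931, 891/3862, 679/3862].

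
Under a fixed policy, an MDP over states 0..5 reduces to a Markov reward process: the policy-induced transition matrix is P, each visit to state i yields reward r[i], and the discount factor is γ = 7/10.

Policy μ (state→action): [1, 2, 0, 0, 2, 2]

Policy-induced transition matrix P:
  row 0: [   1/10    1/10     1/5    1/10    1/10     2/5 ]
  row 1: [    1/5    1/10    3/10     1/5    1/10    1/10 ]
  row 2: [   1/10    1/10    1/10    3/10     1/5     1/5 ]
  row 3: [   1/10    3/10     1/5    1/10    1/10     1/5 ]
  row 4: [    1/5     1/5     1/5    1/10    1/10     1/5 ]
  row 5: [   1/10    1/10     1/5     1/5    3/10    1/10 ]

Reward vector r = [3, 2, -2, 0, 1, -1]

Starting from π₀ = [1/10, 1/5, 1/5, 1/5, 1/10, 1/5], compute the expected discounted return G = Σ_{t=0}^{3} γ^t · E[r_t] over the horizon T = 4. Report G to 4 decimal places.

t=0: π = [0.1000, 0.2000, 0.2000, 0.2000, 0.1000, 0.2000], E[r] = 0.2000, γ^t·E[r] = 0.200000, running G = 0.200000
t=1: π = [0.1300, 0.1500, 0.2000, 0.1800, 0.1600, 0.1800], E[r] = 0.2700, γ^t·E[r] = 0.189000, running G = 0.389000
t=2: π = [0.1310, 0.1520, 0.1950, 0.1730, 0.1560, 0.1930], E[r] = 0.2700, γ^t·E[r] = 0.132300, running G = 0.521300
t=3: π = [0.1308, 0.1502, 0.1957, 0.1735, 0.1581, 0.1917], E[r] = 0.2678, γ^t·E[r] = 0.091855, running G = 0.613155

G = 0.6132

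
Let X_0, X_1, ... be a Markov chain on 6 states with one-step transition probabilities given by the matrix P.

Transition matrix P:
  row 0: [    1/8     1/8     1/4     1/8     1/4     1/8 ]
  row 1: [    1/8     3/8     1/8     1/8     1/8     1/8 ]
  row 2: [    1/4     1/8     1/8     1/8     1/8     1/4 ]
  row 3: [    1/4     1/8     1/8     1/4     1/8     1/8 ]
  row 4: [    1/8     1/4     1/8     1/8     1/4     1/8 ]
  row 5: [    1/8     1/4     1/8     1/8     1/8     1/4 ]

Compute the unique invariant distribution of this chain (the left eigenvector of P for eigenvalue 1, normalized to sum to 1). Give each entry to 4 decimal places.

π = [0.1610, 0.2216, 0.1451, 0.1429, 0.1659, 0.1636]

Balance equations π_j = Σ_i π_i·P[i][j]:
  π_0 = 1/8·π_0 + 1/8·π_1 + 1/4·π_2 + 1/4·π_3 + 1/8·π_4 + 1/8·π_5
  π_1 = 1/8·π_0 + 3/8·π_1 + 1/8·π_2 + 1/8·π_3 + 1/4·π_4 + 1/4·π_5
  π_2 = 1/4·π_0 + 1/8·π_1 + 1/8·π_2 + 1/8·π_3 + 1/8·π_4 + 1/8·π_5
  π_3 = 1/8·π_0 + 1/8·π_1 + 1/8·π_2 + 1/4·π_3 + 1/8·π_4 + 1/8·π_5
  π_4 = 1/4·π_0 + 1/8·π_1 + 1/8·π_2 + 1/8·π_3 + 1/4·π_4 + 1/8·π_5
  normalize: π_0 + π_1 + π_2 + π_3 + π_4 + π_5 = 1
Solving the linear system gives exactly π = [71/441, 76/343, 64/441, 1/7, 512/3087, 505/3087].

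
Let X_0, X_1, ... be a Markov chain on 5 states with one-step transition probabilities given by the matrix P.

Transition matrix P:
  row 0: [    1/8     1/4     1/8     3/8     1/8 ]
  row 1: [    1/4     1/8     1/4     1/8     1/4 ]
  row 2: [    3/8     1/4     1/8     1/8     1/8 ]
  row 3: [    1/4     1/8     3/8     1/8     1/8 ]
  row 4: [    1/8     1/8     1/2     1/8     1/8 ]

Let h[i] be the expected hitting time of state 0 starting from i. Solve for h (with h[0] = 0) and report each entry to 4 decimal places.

First-step conditioning: h[0] = 0; for i ≠ 0, h[i] = 1 + Σ_k P[i][k]·h[k].
  h[1] = 1 + 1/8·h[1] + 1/4·h[2] + 1/8·h[3] + 1/4·h[4]
  h[2] = 1 + 1/4·h[1] + 1/8·h[2] + 1/8·h[3] + 1/8·h[4]
  h[3] = 1 + 1/8·h[1] + 3/8·h[2] + 1/8·h[3] + 1/8·h[4]
  h[4] = 1 + 1/8·h[1] + 1/2·h[2] + 1/8·h[3] + 1/8·h[4]
Solving the 4×4 linear system over states ≠ 0 gives exactly h = [0, 5312/1393, 4672/1393, 5176/1393, 5760/1393] (h[0] = 0 is the target).

h = [0.0000, 3.8134, 3.3539, 3.7157, 4.1350]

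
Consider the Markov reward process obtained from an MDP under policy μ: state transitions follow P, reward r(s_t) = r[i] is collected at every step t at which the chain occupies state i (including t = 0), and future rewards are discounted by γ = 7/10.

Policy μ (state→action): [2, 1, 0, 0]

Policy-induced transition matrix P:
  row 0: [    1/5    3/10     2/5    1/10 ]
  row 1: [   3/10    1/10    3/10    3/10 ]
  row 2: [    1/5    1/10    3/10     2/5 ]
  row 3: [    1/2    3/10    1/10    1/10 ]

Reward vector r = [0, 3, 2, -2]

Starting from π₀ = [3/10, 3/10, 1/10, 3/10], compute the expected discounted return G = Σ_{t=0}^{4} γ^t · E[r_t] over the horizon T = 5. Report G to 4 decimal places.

G = 1.8567

t=0: π = [0.3000, 0.3000, 0.1000, 0.3000], E[r] = 0.5000, γ^t·E[r] = 0.500000, running G = 0.500000
t=1: π = [0.3200, 0.2200, 0.2700, 0.1900], E[r] = 0.8200, γ^t·E[r] = 0.574000, running G = 1.074000
t=2: π = [0.2790, 0.2020, 0.2940, 0.2250], E[r] = 0.7440, γ^t·E[r] = 0.364560, running G = 1.438560
t=3: π = [0.2877, 0.2008, 0.2829, 0.2286], E[r] = 0.7110, γ^t·E[r] = 0.243873, running G = 1.682433
t=4: π = [0.2887, 0.2033, 0.2831, 0.2250], E[r] = 0.7258, γ^t·E[r] = 0.174269, running G = 1.856702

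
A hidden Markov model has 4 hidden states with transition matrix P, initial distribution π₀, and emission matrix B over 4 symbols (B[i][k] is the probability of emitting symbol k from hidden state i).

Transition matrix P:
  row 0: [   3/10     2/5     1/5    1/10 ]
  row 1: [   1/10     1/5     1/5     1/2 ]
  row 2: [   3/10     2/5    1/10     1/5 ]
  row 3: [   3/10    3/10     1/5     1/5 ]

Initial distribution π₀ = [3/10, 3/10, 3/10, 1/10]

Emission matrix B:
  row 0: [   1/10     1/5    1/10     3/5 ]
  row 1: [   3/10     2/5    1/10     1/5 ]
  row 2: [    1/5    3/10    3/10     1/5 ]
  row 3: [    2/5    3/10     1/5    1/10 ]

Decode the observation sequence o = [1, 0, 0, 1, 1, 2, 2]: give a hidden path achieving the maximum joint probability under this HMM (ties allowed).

t=0: δ = [6.000e-02, 1.200e-01, 9.000e-02, 3.000e-02]  (obs o_0=1)
t=1: δ = [2.700e-03, 1.080e-02, 4.800e-03, 2.400e-02]  ψ = [2, 2, 1, 1]  (obs o_1=0)
t=2: δ = [7.200e-04, 2.160e-03, 9.600e-04, 2.160e-03]  ψ = [3, 3, 3, 1]  (obs o_2=0)
t=3: δ = [1.296e-04, 2.592e-04, 1.296e-04, 3.240e-04]  ψ = [3, 3, 1, 1]  (obs o_3=1)
t=4: δ = [1.944e-05, 3.888e-05, 1.944e-05, 3.888e-05]  ψ = [3, 3, 3, 1]  (obs o_4=1)
t=5: δ = [1.166e-06, 1.166e-06, 2.333e-06, 3.888e-06]  ψ = [3, 3, 1, 1]  (obs o_5=2)
t=6: δ = [1.166e-07, 1.166e-07, 2.333e-07, 1.555e-07]  ψ = [3, 3, 3, 3]  (obs o_6=2)
backtrack: best end state = 2; path = [1, 3, 1, 3, 1, 3, 2]

path = [1, 3, 1, 3, 1, 3, 2]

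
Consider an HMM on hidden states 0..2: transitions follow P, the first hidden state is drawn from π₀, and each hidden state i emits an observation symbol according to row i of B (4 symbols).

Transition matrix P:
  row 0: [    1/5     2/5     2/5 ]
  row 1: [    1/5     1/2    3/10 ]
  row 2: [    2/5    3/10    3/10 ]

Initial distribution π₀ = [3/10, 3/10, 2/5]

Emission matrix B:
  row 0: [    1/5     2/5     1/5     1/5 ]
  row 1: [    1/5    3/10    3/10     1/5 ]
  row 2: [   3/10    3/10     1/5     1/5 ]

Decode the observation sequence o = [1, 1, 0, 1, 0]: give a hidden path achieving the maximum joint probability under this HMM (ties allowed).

path = [2, 0, 2, 0, 2]

t=0: δ = [1.200e-01, 9.000e-02, 1.200e-01]  (obs o_0=1)
t=1: δ = [1.920e-02, 1.440e-02, 1.440e-02]  ψ = [2, 0, 0]  (obs o_1=1)
t=2: δ = [1.152e-03, 1.536e-03, 2.304e-03]  ψ = [2, 0, 0]  (obs o_2=0)
t=3: δ = [3.686e-04, 2.304e-04, 2.074e-04]  ψ = [2, 1, 2]  (obs o_3=1)
t=4: δ = [1.659e-05, 2.949e-05, 4.424e-05]  ψ = [2, 0, 0]  (obs o_4=0)
backtrack: best end state = 2; path = [2, 0, 2, 0, 2]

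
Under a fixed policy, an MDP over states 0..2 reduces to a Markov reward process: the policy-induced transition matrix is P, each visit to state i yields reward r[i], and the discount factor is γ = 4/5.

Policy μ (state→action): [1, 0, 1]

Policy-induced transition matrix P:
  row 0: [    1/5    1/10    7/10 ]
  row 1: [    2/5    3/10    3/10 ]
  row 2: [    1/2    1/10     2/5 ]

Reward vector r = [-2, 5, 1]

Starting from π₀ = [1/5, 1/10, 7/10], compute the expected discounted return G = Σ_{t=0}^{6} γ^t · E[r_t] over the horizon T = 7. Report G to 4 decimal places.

G = 1.7804

t=0: π = [0.2000, 0.1000, 0.7000], E[r] = 0.8000, γ^t·E[r] = 0.800000, running G = 0.800000
t=1: π = [0.4300, 0.1200, 0.4500], E[r] = 0.1900, γ^t·E[r] = 0.152000, running G = 0.952000
t=2: π = [0.3590, 0.1240, 0.5170], E[r] = 0.4190, γ^t·E[r] = 0.268160, running G = 1.220160
t=3: π = [0.3799, 0.1248, 0.4953], E[r] = 0.3595, γ^t·E[r] = 0.184064, running G = 1.404224
t=4: π = [0.3736, 0.1250, 0.5015], E[r] = 0.3792, γ^t·E[r] = 0.155316, running G = 1.559540
t=5: π = [0.3754, 0.1250, 0.4996], E[r] = 0.3737, γ^t·E[r] = 0.122438, running G = 1.681978
t=6: π = [0.3749, 0.1250, 0.5001], E[r] = 0.3754, γ^t·E[r] = 0.098405, running G = 1.780383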